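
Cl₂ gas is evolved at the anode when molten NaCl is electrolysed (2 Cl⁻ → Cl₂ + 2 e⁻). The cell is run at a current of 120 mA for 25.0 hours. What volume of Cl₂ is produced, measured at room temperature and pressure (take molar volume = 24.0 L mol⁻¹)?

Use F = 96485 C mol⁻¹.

Q = I·t = 0.1200 A × 90000 s = 10800 C.
n(e⁻) = Q/F = 10800 / 96485 = 0.1119 mol.
2 electrons are transferred per Cl₂ molecule, so n(Cl₂) = 0.1119 / 2 = 0.05597 mol.
V = n × V_m = 0.05597 × 24.0 = 1.34 L.

1.34 L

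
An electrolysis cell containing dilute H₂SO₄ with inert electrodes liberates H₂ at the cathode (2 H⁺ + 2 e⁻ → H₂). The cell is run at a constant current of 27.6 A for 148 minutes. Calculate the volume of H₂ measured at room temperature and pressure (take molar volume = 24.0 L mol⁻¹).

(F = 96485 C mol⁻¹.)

30.5 L

Q = I·t = 27.60 A × 8880.0 s = 245100 C.
n(e⁻) = Q/F = 245100 / 96485 = 2.540 mol.
2 electrons are transferred per H₂ molecule, so n(H₂) = 2.540 / 2 = 1.270 mol.
V = n × V_m = 1.270 × 24.0 = 30.5 L.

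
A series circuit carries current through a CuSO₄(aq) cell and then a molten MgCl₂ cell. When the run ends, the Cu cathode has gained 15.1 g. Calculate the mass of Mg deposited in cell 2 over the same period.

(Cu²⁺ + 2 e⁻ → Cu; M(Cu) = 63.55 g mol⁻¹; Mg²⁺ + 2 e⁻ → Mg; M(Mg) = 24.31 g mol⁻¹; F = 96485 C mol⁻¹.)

5.78 g

n(Cu) = 15.1 / 63.55 = 0.2376 mol.
Since Cu²⁺ + 2 e⁻ → Cu, n(e⁻) passed = 2 × 0.2376 = 0.4752 mol.
Cells in series carry the same charge, so the same 0.4752 mol of electrons passes through cell 2.
Mg²⁺ + 2 e⁻ → Mg, so n(Mg) = 0.4752 / 2 = 0.2376 mol.
m(Mg) = 0.2376 × 24.31 = 5.78 g.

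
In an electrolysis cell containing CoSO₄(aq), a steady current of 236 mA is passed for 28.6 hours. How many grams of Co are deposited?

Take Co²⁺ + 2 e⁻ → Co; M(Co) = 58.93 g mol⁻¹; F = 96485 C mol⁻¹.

Q = I·t = 0.2360 A × 102960 s = 24300 C.
n(e⁻) = Q/F = 24300 / 96485 = 0.2518 mol.
Co²⁺ + 2 e⁻ → Co, so n(Co) = n(e⁻)/2 = 0.1259 mol.
m = n·M = 0.1259 × 58.93 = 7.42 g.

7.42 g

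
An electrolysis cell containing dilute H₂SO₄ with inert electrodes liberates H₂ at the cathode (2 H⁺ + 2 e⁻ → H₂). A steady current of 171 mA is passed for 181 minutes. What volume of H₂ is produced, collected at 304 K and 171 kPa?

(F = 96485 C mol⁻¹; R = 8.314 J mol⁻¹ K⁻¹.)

0.142 L

Q = I·t = 0.1710 A × 10860 s = 1857 C.
n(e⁻) = Q/F = 1857 / 96485 = 0.01925 mol.
2 electrons are transferred per H₂ molecule, so n(H₂) = 0.01925 / 2 = 0.009624 mol.
V = nRT/P = (0.009624 × 8.314 × 304) / (171 × 10³ Pa) = 1.42 × 10⁻⁴ m³ = 0.142 L.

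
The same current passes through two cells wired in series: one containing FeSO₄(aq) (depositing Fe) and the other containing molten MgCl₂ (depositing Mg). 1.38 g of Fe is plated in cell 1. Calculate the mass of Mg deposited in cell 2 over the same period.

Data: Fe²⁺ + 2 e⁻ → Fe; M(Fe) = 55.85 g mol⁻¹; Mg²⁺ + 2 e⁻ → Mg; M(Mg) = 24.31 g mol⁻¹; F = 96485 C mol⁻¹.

n(Fe) = 1.38 / 55.85 = 0.02471 mol.
Since Fe²⁺ + 2 e⁻ → Fe, n(e⁻) passed = 2 × 0.02471 = 0.04942 mol.
Cells in series carry the same charge, so the same 0.04942 mol of electrons passes through cell 2.
Mg²⁺ + 2 e⁻ → Mg, so n(Mg) = 0.04942 / 2 = 0.02471 mol.
m(Mg) = 0.02471 × 24.31 = 0.601 g.

0.601 g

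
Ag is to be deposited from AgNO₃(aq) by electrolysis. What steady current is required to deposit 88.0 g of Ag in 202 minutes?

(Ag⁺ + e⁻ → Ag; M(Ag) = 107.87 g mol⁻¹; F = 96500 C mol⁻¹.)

n(Ag) = 88.0 / 107.87 = 0.8158 mol.
n(e⁻) = 1 × 0.8158 = 0.8158 mol.
Q = n(e⁻)·F = 0.8158 × 96500 = 78720 C.
I = Q/t = 78720 / 12120 s = 6.50 A.

6.50 A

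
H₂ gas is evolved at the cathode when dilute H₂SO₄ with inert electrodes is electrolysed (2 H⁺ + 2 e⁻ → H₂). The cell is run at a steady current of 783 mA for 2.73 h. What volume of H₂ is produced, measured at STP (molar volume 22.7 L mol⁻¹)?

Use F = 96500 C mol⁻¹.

0.905 L

Q = I·t = 0.7830 A × 9828.0 s = 7695 C.
n(e⁻) = Q/F = 7695 / 96500 = 0.07974 mol.
2 electrons are transferred per H₂ molecule, so n(H₂) = 0.07974 / 2 = 0.03987 mol.
V = n × V_m = 0.03987 × 22.7 = 0.905 L.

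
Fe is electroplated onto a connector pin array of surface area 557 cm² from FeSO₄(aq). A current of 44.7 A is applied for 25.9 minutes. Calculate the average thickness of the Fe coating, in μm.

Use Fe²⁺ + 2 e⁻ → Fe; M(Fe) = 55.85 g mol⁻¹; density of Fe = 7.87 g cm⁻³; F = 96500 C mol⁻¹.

45.9 μm

Q = I·t = 44.70 × 1554.0 = 69460 C; n(e⁻) = 0.7198 mol.
n(Fe) = n(e⁻)/2 = 0.3599 mol, so m = 0.3599 × 55.85 = 20.10 g.
Volume = m/ρ = 20.10 / 7.87 = 2.554 cm³.
Thickness = V/A = 2.554 / 557 = 0.00459 cm = 45.9 μm.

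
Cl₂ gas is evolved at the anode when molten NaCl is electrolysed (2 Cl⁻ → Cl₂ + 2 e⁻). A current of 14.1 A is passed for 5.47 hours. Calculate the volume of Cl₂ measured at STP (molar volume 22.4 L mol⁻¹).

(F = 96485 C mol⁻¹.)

Q = I·t = 14.10 A × 19692 s = 277700 C.
n(e⁻) = Q/F = 277700 / 96485 = 2.878 mol.
2 electrons are transferred per Cl₂ molecule, so n(Cl₂) = 2.878 / 2 = 1.439 mol.
V = n × V_m = 1.439 × 22.4 = 32.2 L.

32.2 L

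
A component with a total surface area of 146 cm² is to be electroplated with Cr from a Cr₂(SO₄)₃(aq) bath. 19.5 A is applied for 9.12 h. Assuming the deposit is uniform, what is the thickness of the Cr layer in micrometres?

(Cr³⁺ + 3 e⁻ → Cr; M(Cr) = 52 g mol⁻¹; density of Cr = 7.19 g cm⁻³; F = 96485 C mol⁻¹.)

Q = I·t = 19.50 × 32832 = 640200 C; n(e⁻) = 6.635 mol.
n(Cr) = n(e⁻)/3 = 2.212 mol, so m = 2.212 × 52 = 115.0 g.
Volume = m/ρ = 115.0 / 7.19 = 16.00 cm³.
Thickness = V/A = 16.00 / 146 = 0.110 cm = 1100 μm.

1100 μm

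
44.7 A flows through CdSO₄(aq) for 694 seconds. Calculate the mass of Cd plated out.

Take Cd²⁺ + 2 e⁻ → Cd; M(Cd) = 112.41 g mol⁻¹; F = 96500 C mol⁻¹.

Q = I·t = 44.70 A × 694.00 s = 31020 C.
n(e⁻) = Q/F = 31020 / 96500 = 0.3215 mol.
Cd²⁺ + 2 e⁻ → Cd, so n(Cd) = n(e⁻)/2 = 0.1607 mol.
m = n·M = 0.1607 × 112.41 = 18.1 g.

18.1 g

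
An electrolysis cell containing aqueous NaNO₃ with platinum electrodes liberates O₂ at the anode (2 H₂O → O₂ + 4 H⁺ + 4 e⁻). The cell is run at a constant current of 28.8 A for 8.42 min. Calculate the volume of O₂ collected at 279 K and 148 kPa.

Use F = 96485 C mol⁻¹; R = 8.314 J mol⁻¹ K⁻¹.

Q = I·t = 28.80 A × 505.20 s = 14550 C.
n(e⁻) = Q/F = 14550 / 96485 = 0.1508 mol.
4 electrons are transferred per O₂ molecule, so n(O₂) = 0.1508 / 4 = 0.03770 mol.
V = nRT/P = (0.03770 × 8.314 × 279) / (148 × 10³ Pa) = 5.91 × 10⁻⁴ m³ = 0.591 L.

0.591 L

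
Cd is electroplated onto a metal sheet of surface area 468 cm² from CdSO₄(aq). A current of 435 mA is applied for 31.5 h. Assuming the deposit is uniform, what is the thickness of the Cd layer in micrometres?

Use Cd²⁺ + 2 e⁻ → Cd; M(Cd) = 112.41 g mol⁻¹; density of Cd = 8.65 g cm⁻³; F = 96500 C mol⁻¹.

71.0 μm

Q = I·t = 0.4350 × 113400 = 49330 C; n(e⁻) = 0.5112 mol.
n(Cd) = n(e⁻)/2 = 0.2556 mol, so m = 0.2556 × 112.41 = 28.73 g.
Volume = m/ρ = 28.73 / 8.65 = 3.321 cm³.
Thickness = V/A = 3.321 / 468 = 0.00710 cm = 71.0 μm.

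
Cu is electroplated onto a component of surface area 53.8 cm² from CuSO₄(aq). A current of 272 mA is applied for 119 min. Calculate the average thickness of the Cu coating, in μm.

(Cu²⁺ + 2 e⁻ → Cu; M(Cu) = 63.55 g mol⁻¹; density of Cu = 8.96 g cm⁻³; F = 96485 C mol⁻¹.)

13.3 μm

Q = I·t = 0.2720 × 7140.0 = 1942 C; n(e⁻) = 0.02013 mol.
n(Cu) = n(e⁻)/2 = 0.01006 mol, so m = 0.01006 × 63.55 = 0.6396 g.
Volume = m/ρ = 0.6396 / 8.96 = 0.07138 cm³.
Thickness = V/A = 0.07138 / 53.8 = 0.00133 cm = 13.3 μm.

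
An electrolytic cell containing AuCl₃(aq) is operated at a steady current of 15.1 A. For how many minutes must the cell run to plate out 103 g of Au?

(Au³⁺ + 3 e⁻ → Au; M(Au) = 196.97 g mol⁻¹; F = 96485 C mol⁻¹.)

n(Au) = m/M = 103 / 196.97 = 0.5229 mol.
Each Au atom requires 3 electrons, so n(e⁻) = 3 × 0.5229 = 1.569 mol.
Q = n(e⁻)·F = 1.569 × 96485 = 151400 C.
t = Q/I = 151400 / 15.10 A = 10020 s = 167 min.

167 min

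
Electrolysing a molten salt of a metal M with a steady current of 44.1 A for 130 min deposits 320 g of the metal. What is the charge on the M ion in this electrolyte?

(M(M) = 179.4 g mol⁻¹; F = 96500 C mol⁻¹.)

+2

Q = I·t = 44.10 A × 7800.0 s = 344000 C, so n(e⁻) = 344000/96500 = 3.565 mol.
n(M) deposited = 320 / 179.4 = 1.784 mol.
Electrons per atom = n(e⁻)/n(M) = 3.565 / 1.784 = 2.00 ≈ 2, so the ion is M²⁺.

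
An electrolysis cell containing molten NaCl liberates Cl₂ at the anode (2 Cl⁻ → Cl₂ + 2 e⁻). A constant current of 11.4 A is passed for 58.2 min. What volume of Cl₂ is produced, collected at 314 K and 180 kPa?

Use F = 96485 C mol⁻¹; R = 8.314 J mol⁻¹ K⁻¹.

2.99 L

Q = I·t = 11.40 A × 3492.0 s = 39810 C.
n(e⁻) = Q/F = 39810 / 96485 = 0.4126 mol.
2 electrons are transferred per Cl₂ molecule, so n(Cl₂) = 0.4126 / 2 = 0.2063 mol.
V = nRT/P = (0.2063 × 8.314 × 314) / (180 × 10³ Pa) = 0.00299 m³ = 2.99 L.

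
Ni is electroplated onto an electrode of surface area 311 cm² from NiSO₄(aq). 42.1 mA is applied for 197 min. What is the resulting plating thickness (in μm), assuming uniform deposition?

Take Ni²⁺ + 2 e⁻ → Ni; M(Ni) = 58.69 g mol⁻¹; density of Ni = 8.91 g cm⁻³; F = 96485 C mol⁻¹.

0.546 μm

Q = I·t = 0.04210 × 11820 = 497.6 C; n(e⁻) = 0.005158 mol.
n(Ni) = n(e⁻)/2 = 0.002579 mol, so m = 0.002579 × 58.69 = 0.1513 g.
Volume = m/ρ = 0.1513 / 8.91 = 0.01699 cm³.
Thickness = V/A = 0.01699 / 311 = 5.46 × 10⁻⁵ cm = 0.546 μm.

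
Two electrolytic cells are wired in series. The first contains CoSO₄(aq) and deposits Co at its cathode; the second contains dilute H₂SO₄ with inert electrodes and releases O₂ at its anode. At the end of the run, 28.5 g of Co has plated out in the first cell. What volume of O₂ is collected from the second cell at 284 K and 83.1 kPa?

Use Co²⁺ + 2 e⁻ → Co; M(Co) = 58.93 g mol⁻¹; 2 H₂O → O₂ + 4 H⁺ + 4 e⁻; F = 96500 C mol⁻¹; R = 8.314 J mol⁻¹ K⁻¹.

n(Co) = 28.5 / 58.93 = 0.4836 mol, so n(e⁻) = 2 × 0.4836 = 0.9672 mol.
The cells are in series, so the same 0.9672 mol of electrons passes through the second cell.
2 H₂O → O₂ + 4 H⁺ + 4 e⁻ — 4 mol e⁻ per mol O₂, so n(O₂) = 0.9672/4 = 0.2418 mol.
V = nRT/P = (0.2418 × 8.314 × 284) / (83.1 × 10³) = 0.00687 m³ = 6.87 L.

6.87 L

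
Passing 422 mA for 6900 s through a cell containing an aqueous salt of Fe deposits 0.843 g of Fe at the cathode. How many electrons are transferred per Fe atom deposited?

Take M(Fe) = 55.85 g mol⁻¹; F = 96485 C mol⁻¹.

2

Q = I·t = 0.4220 A × 6900.0 s = 2912 C, so n(e⁻) = 2912/96485 = 0.03018 mol.
n(Fe) deposited = 0.843 / 55.85 = 0.01509 mol.
Electrons per atom = n(e⁻)/n(Fe) = 0.03018 / 0.01509 = 2.00 ≈ 2, so the ion is Fe²⁺.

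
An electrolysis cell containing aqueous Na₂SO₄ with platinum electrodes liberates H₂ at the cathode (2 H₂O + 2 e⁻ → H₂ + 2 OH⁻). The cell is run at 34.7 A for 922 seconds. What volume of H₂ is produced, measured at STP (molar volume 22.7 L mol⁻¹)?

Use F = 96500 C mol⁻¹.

3.76 L

Q = I·t = 34.70 A × 922.00 s = 31990 C.
n(e⁻) = Q/F = 31990 / 96500 = 0.3315 mol.
2 electrons are transferred per H₂ molecule, so n(H₂) = 0.3315 / 2 = 0.1658 mol.
V = n × V_m = 0.1658 × 22.7 = 3.76 L.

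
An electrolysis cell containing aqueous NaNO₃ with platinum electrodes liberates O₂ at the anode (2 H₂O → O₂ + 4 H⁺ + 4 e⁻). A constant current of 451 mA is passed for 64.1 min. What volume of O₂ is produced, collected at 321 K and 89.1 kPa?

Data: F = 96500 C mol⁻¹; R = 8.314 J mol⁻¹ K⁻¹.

Q = I·t = 0.4510 A × 3846.0 s = 1735 C.
n(e⁻) = Q/F = 1735 / 96500 = 0.01797 mol.
4 electrons are transferred per O₂ molecule, so n(O₂) = 0.01797 / 4 = 0.004494 mol.
V = nRT/P = (0.004494 × 8.314 × 321) / (89.1 × 10³ Pa) = 1.35 × 10⁻⁴ m³ = 0.135 L.

0.135 L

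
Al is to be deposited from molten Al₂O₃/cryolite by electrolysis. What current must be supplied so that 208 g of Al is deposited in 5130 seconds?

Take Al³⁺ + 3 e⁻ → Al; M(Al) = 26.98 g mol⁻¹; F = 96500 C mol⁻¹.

435 A

n(Al) = 208 / 26.98 = 7.709 mol.
n(e⁻) = 3 × 7.709 = 23.13 mol.
Q = n(e⁻)·F = 23.13 × 96500 = 2232000 C.
I = Q/t = 2232000 / 5130.0 s = 435 A.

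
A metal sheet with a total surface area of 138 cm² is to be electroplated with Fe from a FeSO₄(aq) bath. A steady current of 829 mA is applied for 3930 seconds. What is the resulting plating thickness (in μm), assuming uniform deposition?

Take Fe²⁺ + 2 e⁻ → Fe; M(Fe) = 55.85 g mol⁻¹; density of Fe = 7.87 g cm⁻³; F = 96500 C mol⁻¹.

Q = I·t = 0.8290 × 3930.0 = 3258 C; n(e⁻) = 0.03376 mol.
n(Fe) = n(e⁻)/2 = 0.01688 mol, so m = 0.01688 × 55.85 = 0.9428 g.
Volume = m/ρ = 0.9428 / 7.87 = 0.1198 cm³.
Thickness = V/A = 0.1198 / 138 = 8.68 × 10⁻⁴ cm = 8.68 μm.

8.68 μm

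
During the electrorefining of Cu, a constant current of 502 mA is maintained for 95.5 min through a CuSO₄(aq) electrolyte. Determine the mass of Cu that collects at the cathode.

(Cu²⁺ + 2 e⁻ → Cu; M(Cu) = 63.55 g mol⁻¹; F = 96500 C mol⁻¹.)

0.947 g

Q = I·t = 0.5020 A × 5730.0 s = 2876 C.
n(e⁻) = Q/F = 2876 / 96500 = 0.02981 mol.
Cu²⁺ + 2 e⁻ → Cu, so n(Cu) = n(e⁻)/2 = 0.01490 mol.
m = n·M = 0.01490 × 63.55 = 0.947 g.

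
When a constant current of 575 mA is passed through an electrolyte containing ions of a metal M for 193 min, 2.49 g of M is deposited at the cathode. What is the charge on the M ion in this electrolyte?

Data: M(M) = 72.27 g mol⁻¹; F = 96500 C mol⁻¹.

+2

Q = I·t = 0.5750 A × 11580 s = 6658 C, so n(e⁻) = 6658/96500 = 0.06900 mol.
n(M) deposited = 2.49 / 72.27 = 0.03445 mol.
Electrons per atom = n(e⁻)/n(M) = 0.06900 / 0.03445 = 2.00 ≈ 2, so the ion is M²⁺.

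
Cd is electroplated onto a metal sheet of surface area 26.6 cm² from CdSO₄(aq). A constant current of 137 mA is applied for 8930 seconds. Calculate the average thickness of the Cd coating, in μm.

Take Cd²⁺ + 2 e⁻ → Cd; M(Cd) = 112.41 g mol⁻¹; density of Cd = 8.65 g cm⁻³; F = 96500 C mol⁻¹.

Q = I·t = 0.1370 × 8930.0 = 1223 C; n(e⁻) = 0.01268 mol.
n(Cd) = n(e⁻)/2 = 0.006339 mol, so m = 0.006339 × 112.41 = 0.7126 g.
Volume = m/ρ = 0.7126 / 8.65 = 0.08238 cm³.
Thickness = V/A = 0.08238 / 26.6 = 0.00310 cm = 31.0 μm.

31.0 μm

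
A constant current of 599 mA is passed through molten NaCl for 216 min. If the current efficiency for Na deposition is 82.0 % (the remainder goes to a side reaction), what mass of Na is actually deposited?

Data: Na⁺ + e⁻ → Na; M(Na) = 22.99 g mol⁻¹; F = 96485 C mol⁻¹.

1.52 g

Q = I·t = 0.5990 × 12960 = 7763 C.
n(e⁻) = 7763/96485 = 0.08046 mol; theoretically n(Na) = 0.08046/1 = 0.08046 mol, m_theo = 1.850 g.
At 82.0 % efficiency, m_actual = 0.820 × 1.850 = 1.52 g.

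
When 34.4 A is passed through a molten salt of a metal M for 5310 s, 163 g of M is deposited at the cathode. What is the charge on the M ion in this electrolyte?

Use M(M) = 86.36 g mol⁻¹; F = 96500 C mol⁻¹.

Q = I·t = 34.40 A × 5310.0 s = 182700 C, so n(e⁻) = 182700/96500 = 1.893 mol.
n(M) deposited = 163 / 86.36 = 1.887 mol.
Electrons per atom = n(e⁻)/n(M) = 1.893 / 1.887 = 1.00 ≈ 1, so the ion is M⁺.

+1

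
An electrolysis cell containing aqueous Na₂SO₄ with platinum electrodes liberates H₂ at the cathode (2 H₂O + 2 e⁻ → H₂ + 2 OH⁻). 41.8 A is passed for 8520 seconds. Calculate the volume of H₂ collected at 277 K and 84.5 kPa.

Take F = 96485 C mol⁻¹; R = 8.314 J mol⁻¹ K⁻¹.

Q = I·t = 41.80 A × 8520.0 s = 356100 C.
n(e⁻) = Q/F = 356100 / 96485 = 3.691 mol.
2 electrons are transferred per H₂ molecule, so n(H₂) = 3.691 / 2 = 1.846 mol.
V = nRT/P = (1.846 × 8.314 × 277) / (84.5 × 10³ Pa) = 0.0503 m³ = 50.3 L.

50.3 L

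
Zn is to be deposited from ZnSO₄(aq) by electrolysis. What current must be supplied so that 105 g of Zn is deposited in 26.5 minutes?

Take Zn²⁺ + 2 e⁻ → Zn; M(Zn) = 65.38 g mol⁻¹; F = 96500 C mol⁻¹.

195 A

n(Zn) = 105 / 65.38 = 1.606 mol.
n(e⁻) = 2 × 1.606 = 3.212 mol.
Q = n(e⁻)·F = 3.212 × 96500 = 310000 C.
I = Q/t = 310000 / 1590.0 s = 195 A.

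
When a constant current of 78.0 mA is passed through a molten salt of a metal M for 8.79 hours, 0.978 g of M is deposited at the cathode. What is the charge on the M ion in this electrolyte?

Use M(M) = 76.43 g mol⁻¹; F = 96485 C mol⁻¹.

Q = I·t = 0.07800 A × 31644 s = 2468 C, so n(e⁻) = 2468/96485 = 0.02558 mol.
n(M) deposited = 0.978 / 76.43 = 0.01280 mol.
Electrons per atom = n(e⁻)/n(M) = 0.02558 / 0.01280 = 2.00 ≈ 2, so the ion is M²⁺.

+2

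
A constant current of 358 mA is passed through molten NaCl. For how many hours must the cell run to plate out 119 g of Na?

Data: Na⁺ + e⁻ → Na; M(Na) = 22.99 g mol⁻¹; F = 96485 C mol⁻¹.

388 h

n(Na) = m/M = 119 / 22.99 = 5.176 mol.
Each Na atom requires 1 electron, so n(e⁻) = 1 × 5.176 = 5.176 mol.
Q = n(e⁻)·F = 5.176 × 96485 = 499400 C.
t = Q/I = 499400 / 0.3580 A = 1395000 s = 388 h.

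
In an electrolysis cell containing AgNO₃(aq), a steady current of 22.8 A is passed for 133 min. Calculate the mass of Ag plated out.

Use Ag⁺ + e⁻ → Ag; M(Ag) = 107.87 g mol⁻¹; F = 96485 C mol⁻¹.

203 g

Q = I·t = 22.80 A × 7980.0 s = 181900 C.
n(e⁻) = Q/F = 181900 / 96485 = 1.886 mol.
Ag⁺ + e⁻ → Ag, so n(Ag) = n(e⁻)/1 = 1.886 mol.
m = n·M = 1.886 × 107.87 = 203 g.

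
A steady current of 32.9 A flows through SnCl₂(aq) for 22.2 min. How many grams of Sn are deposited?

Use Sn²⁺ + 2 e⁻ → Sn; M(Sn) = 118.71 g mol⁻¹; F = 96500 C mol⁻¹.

Q = I·t = 32.90 A × 1332.0 s = 43820 C.
n(e⁻) = Q/F = 43820 / 96500 = 0.4541 mol.
Sn²⁺ + 2 e⁻ → Sn, so n(Sn) = n(e⁻)/2 = 0.2271 mol.
m = n·M = 0.2271 × 118.71 = 27.0 g.

27.0 g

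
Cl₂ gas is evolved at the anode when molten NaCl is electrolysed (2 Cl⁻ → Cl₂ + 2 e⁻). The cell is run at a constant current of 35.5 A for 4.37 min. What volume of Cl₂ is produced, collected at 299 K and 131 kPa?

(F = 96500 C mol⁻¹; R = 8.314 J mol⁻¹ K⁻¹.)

Q = I·t = 35.50 A × 262.20 s = 9308 C.
n(e⁻) = Q/F = 9308 / 96500 = 0.09646 mol.
2 electrons are transferred per Cl₂ molecule, so n(Cl₂) = 0.09646 / 2 = 0.04823 mol.
V = nRT/P = (0.04823 × 8.314 × 299) / (131 × 10³ Pa) = 9.15 × 10⁻⁴ m³ = 0.915 L.

0.915 L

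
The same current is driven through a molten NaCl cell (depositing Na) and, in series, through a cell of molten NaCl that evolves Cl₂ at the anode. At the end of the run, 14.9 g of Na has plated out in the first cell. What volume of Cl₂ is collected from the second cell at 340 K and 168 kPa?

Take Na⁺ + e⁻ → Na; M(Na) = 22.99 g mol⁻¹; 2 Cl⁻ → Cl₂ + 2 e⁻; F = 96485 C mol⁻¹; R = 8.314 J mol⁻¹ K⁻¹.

n(Na) = 14.9 / 22.99 = 0.6481 mol, so n(e⁻) = 1 × 0.6481 = 0.6481 mol.
The cells are in series, so the same 0.6481 mol of electrons passes through the second cell.
2 Cl⁻ → Cl₂ + 2 e⁻ — 2 mol e⁻ per mol Cl₂, so n(Cl₂) = 0.6481/2 = 0.3241 mol.
V = nRT/P = (0.3241 × 8.314 × 340) / (168 × 10³) = 0.00545 m³ = 5.45 L.

5.45 L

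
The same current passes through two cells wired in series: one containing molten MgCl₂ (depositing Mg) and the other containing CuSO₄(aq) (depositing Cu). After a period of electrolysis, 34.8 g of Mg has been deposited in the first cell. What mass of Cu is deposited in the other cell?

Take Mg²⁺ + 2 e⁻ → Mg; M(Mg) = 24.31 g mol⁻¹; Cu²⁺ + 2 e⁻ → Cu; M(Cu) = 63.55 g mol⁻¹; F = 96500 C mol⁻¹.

n(Mg) = 34.8 / 24.31 = 1.432 mol.
Since Mg²⁺ + 2 e⁻ → Mg, n(e⁻) passed = 2 × 1.432 = 2.863 mol.
Cells in series carry the same charge, so the same 2.863 mol of electrons passes through cell 2.
Cu²⁺ + 2 e⁻ → Cu, so n(Cu) = 2.863 / 2 = 1.432 mol.
m(Cu) = 1.432 × 63.55 = 91.0 g.

91.0 g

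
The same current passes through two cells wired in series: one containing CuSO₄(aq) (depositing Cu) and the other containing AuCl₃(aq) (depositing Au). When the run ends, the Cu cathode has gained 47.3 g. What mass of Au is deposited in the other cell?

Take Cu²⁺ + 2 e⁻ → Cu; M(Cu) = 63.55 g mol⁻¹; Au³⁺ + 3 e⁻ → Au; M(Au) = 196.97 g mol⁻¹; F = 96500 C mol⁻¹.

n(Cu) = 47.3 / 63.55 = 0.7443 mol.
Since Cu²⁺ + 2 e⁻ → Cu, n(e⁻) passed = 2 × 0.7443 = 1.489 mol.
Cells in series carry the same charge, so the same 1.489 mol of electrons passes through cell 2.
Au³⁺ + 3 e⁻ → Au, so n(Au) = 1.489 / 3 = 0.4962 mol.
m(Au) = 0.4962 × 196.97 = 97.7 g.

97.7 g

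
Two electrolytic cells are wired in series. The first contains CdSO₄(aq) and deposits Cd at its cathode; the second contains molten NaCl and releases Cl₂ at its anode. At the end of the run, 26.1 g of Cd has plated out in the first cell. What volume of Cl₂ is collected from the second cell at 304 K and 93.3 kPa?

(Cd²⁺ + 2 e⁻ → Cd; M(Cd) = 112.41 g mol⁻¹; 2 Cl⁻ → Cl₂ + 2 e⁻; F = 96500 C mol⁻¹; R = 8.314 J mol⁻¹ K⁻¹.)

6.29 L

n(Cd) = 26.1 / 112.41 = 0.2322 mol, so n(e⁻) = 2 × 0.2322 = 0.4644 mol.
The cells are in series, so the same 0.4644 mol of electrons passes through the second cell.
2 Cl⁻ → Cl₂ + 2 e⁻ — 2 mol e⁻ per mol Cl₂, so n(Cl₂) = 0.4644/2 = 0.2322 mol.
V = nRT/P = (0.2322 × 8.314 × 304) / (93.3 × 10³) = 0.00629 m³ = 6.29 L.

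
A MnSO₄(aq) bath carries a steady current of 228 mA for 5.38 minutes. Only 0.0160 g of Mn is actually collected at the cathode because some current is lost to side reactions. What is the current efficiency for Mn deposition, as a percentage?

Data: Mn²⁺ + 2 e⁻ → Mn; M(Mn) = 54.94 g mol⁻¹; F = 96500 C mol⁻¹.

Q = I·t = 0.2280 × 322.80 = 73.60 C; n(e⁻) = 73.60/96500 = 0.0007627 mol.
Theoretical n(Mn) = n(e⁻)/2 = 0.0003813 mol, i.e. m_theo = 0.0003813 × 54.94 = 0.02095 g.
Efficiency = m_actual / m_theo = 0.0160 / 0.02095 = 76.4 %.

76.4 %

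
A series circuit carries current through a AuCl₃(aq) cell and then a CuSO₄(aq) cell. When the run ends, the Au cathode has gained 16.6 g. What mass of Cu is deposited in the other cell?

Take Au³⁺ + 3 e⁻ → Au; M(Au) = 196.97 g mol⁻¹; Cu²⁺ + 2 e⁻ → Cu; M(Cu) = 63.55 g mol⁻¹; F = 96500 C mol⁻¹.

8.03 g

n(Au) = 16.6 / 196.97 = 0.08428 mol.
Since Au³⁺ + 3 e⁻ → Au, n(e⁻) passed = 3 × 0.08428 = 0.2528 mol.
Cells in series carry the same charge, so the same 0.2528 mol of electrons passes through cell 2.
Cu²⁺ + 2 e⁻ → Cu, so n(Cu) = 0.2528 / 2 = 0.1264 mol.
m(Cu) = 0.1264 × 63.55 = 8.03 g.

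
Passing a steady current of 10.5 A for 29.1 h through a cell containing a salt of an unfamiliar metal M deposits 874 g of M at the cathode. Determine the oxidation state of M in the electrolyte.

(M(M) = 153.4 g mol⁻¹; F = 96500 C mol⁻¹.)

Q = I·t = 10.50 A × 104760 s = 1100000 C, so n(e⁻) = 1100000/96500 = 11.40 mol.
n(M) deposited = 874 / 153.4 = 5.698 mol.
Electrons per atom = n(e⁻)/n(M) = 11.40 / 5.698 = 2.00 ≈ 2, so the ion is M²⁺.

+2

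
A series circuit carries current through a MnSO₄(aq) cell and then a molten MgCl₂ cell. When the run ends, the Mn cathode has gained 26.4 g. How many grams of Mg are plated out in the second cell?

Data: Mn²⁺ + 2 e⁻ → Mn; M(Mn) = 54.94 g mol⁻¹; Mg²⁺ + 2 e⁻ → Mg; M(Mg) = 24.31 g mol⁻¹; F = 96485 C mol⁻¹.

11.7 g

n(Mn) = 26.4 / 54.94 = 0.4805 mol.
Since Mn²⁺ + 2 e⁻ → Mn, n(e⁻) passed = 2 × 0.4805 = 0.9610 mol.
Cells in series carry the same charge, so the same 0.9610 mol of electrons passes through cell 2.
Mg²⁺ + 2 e⁻ → Mg, so n(Mg) = 0.9610 / 2 = 0.4805 mol.
m(Mg) = 0.4805 × 24.31 = 11.7 g.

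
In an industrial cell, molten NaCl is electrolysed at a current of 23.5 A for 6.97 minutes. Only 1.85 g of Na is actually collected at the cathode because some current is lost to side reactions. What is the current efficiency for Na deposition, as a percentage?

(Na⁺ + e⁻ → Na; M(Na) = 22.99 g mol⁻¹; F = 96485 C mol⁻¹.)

79.0 %

Q = I·t = 23.50 × 418.20 = 9828 C; n(e⁻) = 9828/96485 = 0.1019 mol.
Theoretical n(Na) = n(e⁻)/1 = 0.1019 mol, i.e. m_theo = 0.1019 × 22.99 = 2.342 g.
Efficiency = m_actual / m_theo = 1.85 / 2.342 = 79.0 %.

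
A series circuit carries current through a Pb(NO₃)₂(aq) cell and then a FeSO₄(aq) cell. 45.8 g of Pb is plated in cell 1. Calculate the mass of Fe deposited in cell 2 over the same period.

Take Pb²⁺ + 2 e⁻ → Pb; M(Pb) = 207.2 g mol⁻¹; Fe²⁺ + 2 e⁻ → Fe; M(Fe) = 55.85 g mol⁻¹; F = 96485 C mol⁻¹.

12.3 g

n(Pb) = 45.8 / 207.2 = 0.2210 mol.
Since Pb²⁺ + 2 e⁻ → Pb, n(e⁻) passed = 2 × 0.2210 = 0.4421 mol.
Cells in series carry the same charge, so the same 0.4421 mol of electrons passes through cell 2.
Fe²⁺ + 2 e⁻ → Fe, so n(Fe) = 0.4421 / 2 = 0.2210 mol.
m(Fe) = 0.2210 × 55.85 = 12.3 g.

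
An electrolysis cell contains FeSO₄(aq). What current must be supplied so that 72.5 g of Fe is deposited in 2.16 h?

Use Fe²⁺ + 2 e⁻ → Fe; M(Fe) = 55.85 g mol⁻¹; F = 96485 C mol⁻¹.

n(Fe) = 72.5 / 55.85 = 1.298 mol.
n(e⁻) = 2 × 1.298 = 2.596 mol.
Q = n(e⁻)·F = 2.596 × 96485 = 250500 C.
I = Q/t = 250500 / 7776.0 s = 32.2 A.

32.2 A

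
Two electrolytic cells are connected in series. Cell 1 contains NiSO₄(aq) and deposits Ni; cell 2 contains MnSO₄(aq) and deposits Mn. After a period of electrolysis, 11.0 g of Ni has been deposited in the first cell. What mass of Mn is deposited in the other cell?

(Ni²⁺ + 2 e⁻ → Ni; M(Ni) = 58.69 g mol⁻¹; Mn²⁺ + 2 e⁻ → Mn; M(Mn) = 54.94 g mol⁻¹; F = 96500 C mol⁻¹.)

10.3 g

n(Ni) = 11.0 / 58.69 = 0.1874 mol.
Since Ni²⁺ + 2 e⁻ → Ni, n(e⁻) passed = 2 × 0.1874 = 0.3749 mol.
Cells in series carry the same charge, so the same 0.3749 mol of electrons passes through cell 2.
Mn²⁺ + 2 e⁻ → Mn, so n(Mn) = 0.3749 / 2 = 0.1874 mol.
m(Mn) = 0.1874 × 54.94 = 10.3 g.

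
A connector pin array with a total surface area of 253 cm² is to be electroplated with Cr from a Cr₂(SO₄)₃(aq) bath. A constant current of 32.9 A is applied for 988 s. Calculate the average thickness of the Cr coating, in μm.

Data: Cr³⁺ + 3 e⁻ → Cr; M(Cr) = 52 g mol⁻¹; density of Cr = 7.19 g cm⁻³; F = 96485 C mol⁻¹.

32.1 μm

Q = I·t = 32.90 × 988.00 = 32510 C; n(e⁻) = 0.3369 mol.
n(Cr) = n(e⁻)/3 = 0.1123 mol, so m = 0.1123 × 52 = 5.839 g.
Volume = m/ρ = 5.839 / 7.19 = 0.8122 cm³.
Thickness = V/A = 0.8122 / 253 = 0.00321 cm = 32.1 μm.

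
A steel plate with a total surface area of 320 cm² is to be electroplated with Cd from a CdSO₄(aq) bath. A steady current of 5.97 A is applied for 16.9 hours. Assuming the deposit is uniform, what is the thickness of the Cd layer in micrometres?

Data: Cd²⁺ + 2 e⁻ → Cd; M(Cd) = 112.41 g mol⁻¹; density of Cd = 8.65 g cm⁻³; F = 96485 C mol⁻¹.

Q = I·t = 5.970 × 60840 = 363200 C; n(e⁻) = 3.764 mol.
n(Cd) = n(e⁻)/2 = 1.882 mol, so m = 1.882 × 112.41 = 211.6 g.
Volume = m/ρ = 211.6 / 8.65 = 24.46 cm³.
Thickness = V/A = 24.46 / 320 = 0.0764 cm = 764 μm.

764 μm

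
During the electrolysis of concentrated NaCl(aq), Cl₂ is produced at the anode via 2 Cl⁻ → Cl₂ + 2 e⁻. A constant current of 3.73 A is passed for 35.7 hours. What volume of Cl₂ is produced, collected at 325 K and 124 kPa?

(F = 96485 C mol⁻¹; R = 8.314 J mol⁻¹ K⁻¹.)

Q = I·t = 3.730 A × 128520 s = 479400 C.
n(e⁻) = Q/F = 479400 / 96485 = 4.968 mol.
2 electrons are transferred per Cl₂ molecule, so n(Cl₂) = 4.968 / 2 = 2.484 mol.
V = nRT/P = (2.484 × 8.314 × 325) / (124 × 10³ Pa) = 0.0541 m³ = 54.1 L.

54.1 L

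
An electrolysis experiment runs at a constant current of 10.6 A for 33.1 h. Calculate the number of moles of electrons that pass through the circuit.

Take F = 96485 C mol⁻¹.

13.1 mol

Q = I·t = 10.60 A × 119160 s = 1263000 C.
n(e⁻) = Q/F = 1263000 / 96485 = 13.1 mol.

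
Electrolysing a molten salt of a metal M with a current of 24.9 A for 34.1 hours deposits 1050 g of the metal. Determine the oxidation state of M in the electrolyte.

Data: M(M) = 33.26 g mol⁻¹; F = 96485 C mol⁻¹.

+1

Q = I·t = 24.90 A × 122760 s = 3057000 C, so n(e⁻) = 3057000/96485 = 31.68 mol.
n(M) deposited = 1050 / 33.26 = 31.57 mol.
Electrons per atom = n(e⁻)/n(M) = 31.68 / 31.57 = 1.00 ≈ 1, so the ion is M⁺.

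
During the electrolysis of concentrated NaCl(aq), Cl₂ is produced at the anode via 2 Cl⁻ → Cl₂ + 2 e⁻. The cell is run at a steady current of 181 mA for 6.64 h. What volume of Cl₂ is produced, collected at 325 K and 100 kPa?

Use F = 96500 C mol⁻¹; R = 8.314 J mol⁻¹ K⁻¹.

Q = I·t = 0.1810 A × 23904 s = 4327 C.
n(e⁻) = Q/F = 4327 / 96500 = 0.04484 mol.
2 electrons are transferred per Cl₂ molecule, so n(Cl₂) = 0.04484 / 2 = 0.02242 mol.
V = nRT/P = (0.02242 × 8.314 × 325) / (100 × 10³ Pa) = 6.06 × 10⁻⁴ m³ = 0.606 L.

0.606 L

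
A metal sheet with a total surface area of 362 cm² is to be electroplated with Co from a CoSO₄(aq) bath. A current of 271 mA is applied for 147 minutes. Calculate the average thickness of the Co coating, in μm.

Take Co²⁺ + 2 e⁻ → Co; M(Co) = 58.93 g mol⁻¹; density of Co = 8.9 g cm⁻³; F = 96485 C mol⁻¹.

2.27 μm

Q = I·t = 0.2710 × 8820.0 = 2390 C; n(e⁻) = 0.02477 mol.
n(Co) = n(e⁻)/2 = 0.01239 mol, so m = 0.01239 × 58.93 = 0.7299 g.
Volume = m/ρ = 0.7299 / 8.9 = 0.08202 cm³.
Thickness = V/A = 0.08202 / 362 = 2.27 × 10⁻⁴ cm = 2.27 μm.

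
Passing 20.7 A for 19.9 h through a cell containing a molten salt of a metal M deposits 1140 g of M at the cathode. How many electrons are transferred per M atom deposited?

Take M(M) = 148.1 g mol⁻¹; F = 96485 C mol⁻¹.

2

Q = I·t = 20.70 A × 71640 s = 1483000 C, so n(e⁻) = 1483000/96485 = 15.37 mol.
n(M) deposited = 1140 / 148.1 = 7.698 mol.
Electrons per atom = n(e⁻)/n(M) = 15.37 / 7.698 = 2.00 ≈ 2, so the ion is M²⁺.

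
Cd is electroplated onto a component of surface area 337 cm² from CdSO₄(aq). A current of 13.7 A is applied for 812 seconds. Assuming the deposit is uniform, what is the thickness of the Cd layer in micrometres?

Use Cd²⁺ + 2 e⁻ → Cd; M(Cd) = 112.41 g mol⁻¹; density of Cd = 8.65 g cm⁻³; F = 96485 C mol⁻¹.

22.2 μm

Q = I·t = 13.70 × 812.00 = 11120 C; n(e⁻) = 0.1153 mol.
n(Cd) = n(e⁻)/2 = 0.05765 mol, so m = 0.05765 × 112.41 = 6.480 g.
Volume = m/ρ = 6.480 / 8.65 = 0.7492 cm³.
Thickness = V/A = 0.7492 / 337 = 0.00222 cm = 22.2 μm.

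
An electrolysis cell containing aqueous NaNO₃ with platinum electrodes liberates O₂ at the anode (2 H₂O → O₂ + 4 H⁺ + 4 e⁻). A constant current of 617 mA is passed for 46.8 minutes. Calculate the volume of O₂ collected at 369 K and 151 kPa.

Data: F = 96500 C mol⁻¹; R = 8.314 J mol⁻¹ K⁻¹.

Q = I·t = 0.6170 A × 2808.0 s = 1733 C.
n(e⁻) = Q/F = 1733 / 96500 = 0.01795 mol.
4 electrons are transferred per O₂ molecule, so n(O₂) = 0.01795 / 4 = 0.004488 mol.
V = nRT/P = (0.004488 × 8.314 × 369) / (151 × 10³ Pa) = 9.12 × 10⁻⁵ m³ = 0.0912 L.

0.0912 L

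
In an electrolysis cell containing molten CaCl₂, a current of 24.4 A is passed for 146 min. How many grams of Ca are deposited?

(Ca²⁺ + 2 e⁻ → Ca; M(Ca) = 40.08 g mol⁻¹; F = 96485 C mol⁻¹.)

44.4 g

Q = I·t = 24.40 A × 8760.0 s = 213700 C.
n(e⁻) = Q/F = 213700 / 96485 = 2.215 mol.
Ca²⁺ + 2 e⁻ → Ca, so n(Ca) = n(e⁻)/2 = 1.108 mol.
m = n·M = 1.108 × 40.08 = 44.4 g.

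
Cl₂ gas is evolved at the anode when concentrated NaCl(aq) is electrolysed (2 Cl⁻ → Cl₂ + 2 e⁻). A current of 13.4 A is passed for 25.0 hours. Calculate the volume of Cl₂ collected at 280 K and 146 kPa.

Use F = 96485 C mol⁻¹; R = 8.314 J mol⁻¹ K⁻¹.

Q = I·t = 13.40 A × 90000 s = 1206000 C.
n(e⁻) = Q/F = 1206000 / 96485 = 12.50 mol.
2 electrons are transferred per Cl₂ molecule, so n(Cl₂) = 12.50 / 2 = 6.250 mol.
V = nRT/P = (6.250 × 8.314 × 280) / (146 × 10³ Pa) = 0.0996 m³ = 99.6 L.

99.6 L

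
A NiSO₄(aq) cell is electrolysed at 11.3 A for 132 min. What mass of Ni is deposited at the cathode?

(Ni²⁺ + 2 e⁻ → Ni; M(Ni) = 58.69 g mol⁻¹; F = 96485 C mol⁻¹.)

27.2 g

Q = I·t = 11.30 A × 7920.0 s = 89500 C.
n(e⁻) = Q/F = 89500 / 96485 = 0.9276 mol.
Ni²⁺ + 2 e⁻ → Ni, so n(Ni) = n(e⁻)/2 = 0.4638 mol.
m = n·M = 0.4638 × 58.69 = 27.2 g.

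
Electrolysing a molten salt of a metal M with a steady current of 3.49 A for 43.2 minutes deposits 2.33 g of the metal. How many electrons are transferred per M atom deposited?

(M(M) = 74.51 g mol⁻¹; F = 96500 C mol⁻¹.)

3

Q = I·t = 3.490 A × 2592.0 s = 9046 C, so n(e⁻) = 9046/96500 = 0.09374 mol.
n(M) deposited = 2.33 / 74.51 = 0.03127 mol.
Electrons per atom = n(e⁻)/n(M) = 0.09374 / 0.03127 = 3.00 ≈ 3, so the ion is M³⁺.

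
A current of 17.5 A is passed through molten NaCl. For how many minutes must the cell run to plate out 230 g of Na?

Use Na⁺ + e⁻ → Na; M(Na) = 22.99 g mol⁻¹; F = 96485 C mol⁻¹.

n(Na) = m/M = 230 / 22.99 = 10.00 mol.
Each Na atom requires 1 electron, so n(e⁻) = 1 × 10.00 = 10.00 mol.
Q = n(e⁻)·F = 10.00 × 96485 = 965300 C.
t = Q/I = 965300 / 17.50 A = 55160 s = 919 min.

919 min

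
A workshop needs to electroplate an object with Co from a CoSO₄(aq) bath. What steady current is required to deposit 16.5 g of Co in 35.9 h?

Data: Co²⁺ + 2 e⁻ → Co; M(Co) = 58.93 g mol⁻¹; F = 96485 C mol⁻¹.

n(Co) = 16.5 / 58.93 = 0.2800 mol.
n(e⁻) = 2 × 0.2800 = 0.5600 mol.
Q = n(e⁻)·F = 0.5600 × 96485 = 54030 C.
I = Q/t = 54030 / 129240 s = 0.418 A.

0.418 A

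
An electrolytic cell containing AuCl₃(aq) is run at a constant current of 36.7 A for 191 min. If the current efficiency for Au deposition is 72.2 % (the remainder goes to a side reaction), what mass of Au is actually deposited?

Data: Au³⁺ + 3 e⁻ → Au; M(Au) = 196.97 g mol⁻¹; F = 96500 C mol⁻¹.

Q = I·t = 36.70 × 11460 = 420600 C.
n(e⁻) = 420600/96500 = 4.358 mol; theoretically n(Au) = 4.358/3 = 1.453 mol, m_theo = 286.2 g.
At 72.2 % efficiency, m_actual = 0.722 × 286.2 = 207 g.

207 g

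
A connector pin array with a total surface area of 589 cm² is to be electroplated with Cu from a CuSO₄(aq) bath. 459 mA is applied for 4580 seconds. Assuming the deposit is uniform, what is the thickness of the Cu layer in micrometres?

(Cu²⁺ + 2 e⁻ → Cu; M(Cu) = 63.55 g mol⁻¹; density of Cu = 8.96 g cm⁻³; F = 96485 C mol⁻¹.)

1.31 μm

Q = I·t = 0.4590 × 4580.0 = 2102 C; n(e⁻) = 0.02179 mol.
n(Cu) = n(e⁻)/2 = 0.01089 mol, so m = 0.01089 × 63.55 = 0.6923 g.
Volume = m/ρ = 0.6923 / 8.96 = 0.07727 cm³.
Thickness = V/A = 0.07727 / 589 = 1.31 × 10⁻⁴ cm = 1.31 μm.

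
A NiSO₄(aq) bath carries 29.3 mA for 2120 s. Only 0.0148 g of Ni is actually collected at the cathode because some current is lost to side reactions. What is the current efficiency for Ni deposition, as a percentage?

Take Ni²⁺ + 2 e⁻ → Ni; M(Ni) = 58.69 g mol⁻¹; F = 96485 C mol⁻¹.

78.3 %

Q = I·t = 0.02930 × 2120.0 = 62.12 C; n(e⁻) = 62.12/96485 = 0.0006438 mol.
Theoretical n(Ni) = n(e⁻)/2 = 0.0003219 mol, i.e. m_theo = 0.0003219 × 58.69 = 0.01889 g.
Efficiency = m_actual / m_theo = 0.0148 / 0.01889 = 78.3 %.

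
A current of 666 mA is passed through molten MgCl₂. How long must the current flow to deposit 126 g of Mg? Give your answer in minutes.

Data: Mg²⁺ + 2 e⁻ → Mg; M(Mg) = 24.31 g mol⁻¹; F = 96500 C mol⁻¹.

n(Mg) = m/M = 126 / 24.31 = 5.183 mol.
Each Mg atom requires 2 electrons, so n(e⁻) = 2 × 5.183 = 10.37 mol.
Q = n(e⁻)·F = 10.37 × 96500 = 1000000 C.
t = Q/I = 1000000 / 0.6660 A = 1502000 s = 25000 min.

25000 min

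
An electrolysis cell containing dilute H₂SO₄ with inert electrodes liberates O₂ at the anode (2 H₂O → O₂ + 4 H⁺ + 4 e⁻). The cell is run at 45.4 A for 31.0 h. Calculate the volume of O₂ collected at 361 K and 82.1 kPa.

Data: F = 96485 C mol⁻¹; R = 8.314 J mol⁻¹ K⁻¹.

480 L

Q = I·t = 45.40 A × 111600 s = 5067000 C.
n(e⁻) = Q/F = 5067000 / 96485 = 52.51 mol.
4 electrons are transferred per O₂ molecule, so n(O₂) = 52.51 / 4 = 13.13 mol.
V = nRT/P = (13.13 × 8.314 × 361) / (82.1 × 10³ Pa) = 0.480 m³ = 480 L.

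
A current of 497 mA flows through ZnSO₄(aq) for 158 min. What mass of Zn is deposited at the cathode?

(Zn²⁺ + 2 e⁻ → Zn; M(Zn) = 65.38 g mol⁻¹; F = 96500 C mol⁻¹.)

1.60 g

Q = I·t = 0.4970 A × 9480.0 s = 4712 C.
n(e⁻) = Q/F = 4712 / 96500 = 0.04882 mol.
Zn²⁺ + 2 e⁻ → Zn, so n(Zn) = n(e⁻)/2 = 0.02441 mol.
m = n·M = 0.02441 × 65.38 = 1.60 g.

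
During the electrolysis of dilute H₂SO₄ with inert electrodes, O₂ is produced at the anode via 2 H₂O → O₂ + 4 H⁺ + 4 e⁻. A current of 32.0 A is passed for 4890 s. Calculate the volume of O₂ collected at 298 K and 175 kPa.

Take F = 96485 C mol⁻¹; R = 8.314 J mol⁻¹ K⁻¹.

Q = I·t = 32.00 A × 4890.0 s = 156500 C.
n(e⁻) = Q/F = 156500 / 96485 = 1.622 mol.
4 electrons are transferred per O₂ molecule, so n(O₂) = 1.622 / 4 = 0.4055 mol.
V = nRT/P = (0.4055 × 8.314 × 298) / (175 × 10³ Pa) = 0.00574 m³ = 5.74 L.

5.74 L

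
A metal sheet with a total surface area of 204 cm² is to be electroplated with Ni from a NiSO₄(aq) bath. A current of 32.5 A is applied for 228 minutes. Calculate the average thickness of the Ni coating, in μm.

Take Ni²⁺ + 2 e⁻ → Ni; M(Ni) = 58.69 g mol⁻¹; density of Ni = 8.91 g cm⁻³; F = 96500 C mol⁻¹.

Q = I·t = 32.50 × 13680 = 444600 C; n(e⁻) = 4.607 mol.
n(Ni) = n(e⁻)/2 = 2.304 mol, so m = 2.304 × 58.69 = 135.2 g.
Volume = m/ρ = 135.2 / 8.91 = 15.17 cm³.
Thickness = V/A = 15.17 / 204 = 0.0744 cm = 744 μm.

744 μm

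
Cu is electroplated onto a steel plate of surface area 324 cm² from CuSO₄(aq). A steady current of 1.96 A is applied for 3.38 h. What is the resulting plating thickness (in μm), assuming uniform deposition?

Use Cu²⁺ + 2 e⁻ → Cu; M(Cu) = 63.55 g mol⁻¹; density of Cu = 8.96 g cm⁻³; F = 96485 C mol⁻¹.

27.1 μm

Q = I·t = 1.960 × 12168 = 23850 C; n(e⁻) = 0.2472 mol.
n(Cu) = n(e⁻)/2 = 0.1236 mol, so m = 0.1236 × 63.55 = 7.854 g.
Volume = m/ρ = 7.854 / 8.96 = 0.8766 cm³.
Thickness = V/A = 0.8766 / 324 = 0.00271 cm = 27.1 μm.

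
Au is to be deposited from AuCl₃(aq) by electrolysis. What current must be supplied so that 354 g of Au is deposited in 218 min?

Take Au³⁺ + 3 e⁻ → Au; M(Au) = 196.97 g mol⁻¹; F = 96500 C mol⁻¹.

n(Au) = 354 / 196.97 = 1.797 mol.
n(e⁻) = 3 × 1.797 = 5.392 mol.
Q = n(e⁻)·F = 5.392 × 96500 = 520300 C.
I = Q/t = 520300 / 13080 s = 39.8 A.

39.8 A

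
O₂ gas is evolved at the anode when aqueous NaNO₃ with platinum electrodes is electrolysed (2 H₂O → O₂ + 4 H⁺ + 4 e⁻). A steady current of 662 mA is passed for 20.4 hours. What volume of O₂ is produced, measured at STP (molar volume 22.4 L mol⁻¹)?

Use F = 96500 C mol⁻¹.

2.82 L

Q = I·t = 0.6620 A × 73440 s = 48620 C.
n(e⁻) = Q/F = 48620 / 96500 = 0.5038 mol.
4 electrons are transferred per O₂ molecule, so n(O₂) = 0.5038 / 4 = 0.1260 mol.
V = n × V_m = 0.1260 × 22.4 = 2.82 L.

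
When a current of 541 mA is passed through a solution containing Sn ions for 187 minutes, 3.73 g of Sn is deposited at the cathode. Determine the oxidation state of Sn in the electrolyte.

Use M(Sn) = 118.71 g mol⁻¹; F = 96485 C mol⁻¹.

Q = I·t = 0.5410 A × 11220 s = 6070 C, so n(e⁻) = 6070/96485 = 0.06291 mol.
n(Sn) deposited = 3.73 / 118.71 = 0.03142 mol.
Electrons per atom = n(e⁻)/n(Sn) = 0.06291 / 0.03142 = 2.00 ≈ 2, so the ion is Sn²⁺.

+2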